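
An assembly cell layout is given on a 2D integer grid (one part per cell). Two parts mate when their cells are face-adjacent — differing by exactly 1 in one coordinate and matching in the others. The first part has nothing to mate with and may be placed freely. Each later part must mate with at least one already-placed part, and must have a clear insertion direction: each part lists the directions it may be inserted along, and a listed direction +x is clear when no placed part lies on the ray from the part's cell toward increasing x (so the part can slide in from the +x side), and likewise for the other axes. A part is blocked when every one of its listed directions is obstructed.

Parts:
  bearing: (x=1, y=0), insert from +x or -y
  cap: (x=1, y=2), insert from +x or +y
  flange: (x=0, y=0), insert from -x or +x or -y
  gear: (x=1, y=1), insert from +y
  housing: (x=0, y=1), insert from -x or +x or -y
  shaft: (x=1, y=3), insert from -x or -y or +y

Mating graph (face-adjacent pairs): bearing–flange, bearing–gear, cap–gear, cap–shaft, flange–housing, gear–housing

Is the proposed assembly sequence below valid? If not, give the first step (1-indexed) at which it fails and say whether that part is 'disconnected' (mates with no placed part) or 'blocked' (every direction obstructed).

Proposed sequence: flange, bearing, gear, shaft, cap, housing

1. flange@(0, 0) [-x clear] — {flange}
2. bearing@(1, 0) [+x clear] — {bearing, flange}
3. gear@(1, 1) [+y clear] — {bearing, flange, gear}
4. shaft@(1, 3) — no placed neighbour ⇒ disconnected

Invalid at step 4 (disconnected)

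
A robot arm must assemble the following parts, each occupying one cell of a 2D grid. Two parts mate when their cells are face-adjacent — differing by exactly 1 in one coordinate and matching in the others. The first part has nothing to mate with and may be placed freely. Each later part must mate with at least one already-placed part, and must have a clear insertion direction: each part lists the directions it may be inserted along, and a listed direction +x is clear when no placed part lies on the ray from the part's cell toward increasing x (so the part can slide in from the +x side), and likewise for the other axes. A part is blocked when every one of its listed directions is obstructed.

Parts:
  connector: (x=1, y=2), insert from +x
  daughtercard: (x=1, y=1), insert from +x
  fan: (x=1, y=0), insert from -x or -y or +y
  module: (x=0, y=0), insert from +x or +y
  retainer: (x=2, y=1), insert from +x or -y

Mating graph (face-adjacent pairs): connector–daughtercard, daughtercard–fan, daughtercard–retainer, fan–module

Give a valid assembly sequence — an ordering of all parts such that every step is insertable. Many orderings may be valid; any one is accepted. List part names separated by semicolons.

connector; daughtercard; fan; module; retainer

1. connector@(1, 2) [+x clear] — {connector}
2. daughtercard@(1, 1) [+x clear] — {connector, daughtercard}
3. fan@(1, 0) [-x clear] — {connector, daughtercard, fan}
4. module@(0, 0) [+y clear] — {connector, daughtercard, fan, module}
5. retainer@(2, 1) [+x clear] — {connector, daughtercard, fan, module, retainer}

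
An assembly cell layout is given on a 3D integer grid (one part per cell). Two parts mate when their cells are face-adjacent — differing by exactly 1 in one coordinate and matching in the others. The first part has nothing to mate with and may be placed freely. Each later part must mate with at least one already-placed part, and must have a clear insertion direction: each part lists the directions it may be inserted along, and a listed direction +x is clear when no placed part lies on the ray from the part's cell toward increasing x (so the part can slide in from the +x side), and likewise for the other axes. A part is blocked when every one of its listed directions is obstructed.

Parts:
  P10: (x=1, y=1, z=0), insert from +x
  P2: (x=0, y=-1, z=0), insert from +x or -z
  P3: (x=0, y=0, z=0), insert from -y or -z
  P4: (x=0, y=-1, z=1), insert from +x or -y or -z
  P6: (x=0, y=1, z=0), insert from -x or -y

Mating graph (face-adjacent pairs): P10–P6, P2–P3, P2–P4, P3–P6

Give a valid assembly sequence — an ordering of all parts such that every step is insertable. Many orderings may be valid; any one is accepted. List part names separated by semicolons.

1. P6@(0, 1, 0) [-x clear] — {P6}
2. P3@(0, 0, 0) [-y clear] — {P3, P6}
3. P2@(0, -1, 0) [+x clear] — {P2, P3, P6}
4. P10@(1, 1, 0) [+x clear] — {P10, P2, P3, P6}
5. P4@(0, -1, 1) [+x clear] — {P10, P2, P3, P4, P6}

P6; P3; P2; P10; P4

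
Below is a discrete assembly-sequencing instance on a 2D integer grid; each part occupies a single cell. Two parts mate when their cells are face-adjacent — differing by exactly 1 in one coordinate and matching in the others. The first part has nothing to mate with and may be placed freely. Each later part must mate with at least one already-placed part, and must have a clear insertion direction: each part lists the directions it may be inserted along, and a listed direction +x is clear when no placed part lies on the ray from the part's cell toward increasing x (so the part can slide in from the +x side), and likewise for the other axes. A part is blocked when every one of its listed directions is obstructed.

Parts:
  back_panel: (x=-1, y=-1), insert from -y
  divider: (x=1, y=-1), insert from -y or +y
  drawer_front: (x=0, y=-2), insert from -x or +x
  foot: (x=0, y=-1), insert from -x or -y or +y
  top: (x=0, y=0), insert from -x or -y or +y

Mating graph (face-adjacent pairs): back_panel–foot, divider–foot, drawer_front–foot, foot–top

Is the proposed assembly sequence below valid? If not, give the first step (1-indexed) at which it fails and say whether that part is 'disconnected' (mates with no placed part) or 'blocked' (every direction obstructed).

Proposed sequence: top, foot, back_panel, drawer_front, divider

Valid

1. top@(0, 0) [-x clear] — {top}
2. foot@(0, -1) [-x clear] — {foot, top}
3. back_panel@(-1, -1) [-y clear] — {back_panel, foot, top}
4. drawer_front@(0, -2) [-x clear] — {back_panel, drawer_front, foot, top}
5. divider@(1, -1) [-y clear] — {back_panel, divider, drawer_front, foot, top}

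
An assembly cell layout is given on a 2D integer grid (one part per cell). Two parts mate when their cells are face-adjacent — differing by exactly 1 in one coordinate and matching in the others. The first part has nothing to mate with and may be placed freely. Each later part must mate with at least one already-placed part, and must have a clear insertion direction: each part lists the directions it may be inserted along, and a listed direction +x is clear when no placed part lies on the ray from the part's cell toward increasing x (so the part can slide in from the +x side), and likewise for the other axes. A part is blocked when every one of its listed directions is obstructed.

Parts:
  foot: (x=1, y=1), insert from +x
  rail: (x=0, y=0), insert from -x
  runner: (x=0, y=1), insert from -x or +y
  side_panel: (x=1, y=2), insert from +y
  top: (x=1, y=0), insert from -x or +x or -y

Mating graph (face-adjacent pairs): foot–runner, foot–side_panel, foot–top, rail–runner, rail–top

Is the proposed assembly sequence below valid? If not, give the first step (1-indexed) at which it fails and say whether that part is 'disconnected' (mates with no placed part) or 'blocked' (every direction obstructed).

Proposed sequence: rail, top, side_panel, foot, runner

1. rail@(0, 0) [-x clear] — {rail}
2. top@(1, 0) [+x clear] — {rail, top}
3. side_panel@(1, 2) — no placed neighbour ⇒ disconnected

Invalid at step 3 (disconnected)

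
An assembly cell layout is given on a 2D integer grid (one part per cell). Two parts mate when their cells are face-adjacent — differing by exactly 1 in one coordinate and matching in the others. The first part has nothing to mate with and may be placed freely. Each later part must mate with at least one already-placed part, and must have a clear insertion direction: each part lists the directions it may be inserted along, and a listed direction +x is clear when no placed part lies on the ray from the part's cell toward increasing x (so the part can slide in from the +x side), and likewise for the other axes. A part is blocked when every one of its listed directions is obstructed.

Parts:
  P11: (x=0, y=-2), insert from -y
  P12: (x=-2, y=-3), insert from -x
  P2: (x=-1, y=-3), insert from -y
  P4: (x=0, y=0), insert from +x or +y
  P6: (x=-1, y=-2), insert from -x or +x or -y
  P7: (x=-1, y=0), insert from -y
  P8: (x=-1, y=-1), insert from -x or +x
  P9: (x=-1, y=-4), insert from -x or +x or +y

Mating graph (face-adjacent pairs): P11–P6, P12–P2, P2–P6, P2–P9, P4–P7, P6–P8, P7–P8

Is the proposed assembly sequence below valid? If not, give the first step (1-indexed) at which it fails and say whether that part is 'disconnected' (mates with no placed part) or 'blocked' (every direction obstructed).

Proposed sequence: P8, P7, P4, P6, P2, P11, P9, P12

1. P8@(-1, -1) [-x clear] — {P8}
2. P7@(-1, 0) — -y all obstructed ⇒ blocked

Invalid at step 2 (blocked)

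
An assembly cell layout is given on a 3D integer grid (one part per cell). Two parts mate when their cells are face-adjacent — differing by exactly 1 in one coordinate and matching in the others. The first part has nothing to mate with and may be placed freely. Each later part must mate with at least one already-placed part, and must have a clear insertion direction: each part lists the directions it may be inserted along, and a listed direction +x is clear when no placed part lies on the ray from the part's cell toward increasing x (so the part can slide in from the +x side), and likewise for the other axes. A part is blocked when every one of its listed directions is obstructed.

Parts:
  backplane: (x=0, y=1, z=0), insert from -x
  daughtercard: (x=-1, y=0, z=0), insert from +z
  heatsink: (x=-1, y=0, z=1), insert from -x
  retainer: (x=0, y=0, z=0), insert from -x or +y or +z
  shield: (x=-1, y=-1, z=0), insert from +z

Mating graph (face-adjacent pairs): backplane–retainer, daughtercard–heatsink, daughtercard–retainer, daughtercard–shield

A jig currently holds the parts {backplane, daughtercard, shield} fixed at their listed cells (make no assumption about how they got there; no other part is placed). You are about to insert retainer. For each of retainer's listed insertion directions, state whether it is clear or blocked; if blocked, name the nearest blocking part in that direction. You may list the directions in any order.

+y: blocked by backplane; +z: clear; -x: blocked by daughtercard

-x: nearest on ray is daughtercard@(-1, 0, 0) ⇒ blocked
+y: nearest on ray is backplane@(0, 1, 0) ⇒ blocked
+z: ray from retainer(0, 0, 0) has no placed part ⇒ clear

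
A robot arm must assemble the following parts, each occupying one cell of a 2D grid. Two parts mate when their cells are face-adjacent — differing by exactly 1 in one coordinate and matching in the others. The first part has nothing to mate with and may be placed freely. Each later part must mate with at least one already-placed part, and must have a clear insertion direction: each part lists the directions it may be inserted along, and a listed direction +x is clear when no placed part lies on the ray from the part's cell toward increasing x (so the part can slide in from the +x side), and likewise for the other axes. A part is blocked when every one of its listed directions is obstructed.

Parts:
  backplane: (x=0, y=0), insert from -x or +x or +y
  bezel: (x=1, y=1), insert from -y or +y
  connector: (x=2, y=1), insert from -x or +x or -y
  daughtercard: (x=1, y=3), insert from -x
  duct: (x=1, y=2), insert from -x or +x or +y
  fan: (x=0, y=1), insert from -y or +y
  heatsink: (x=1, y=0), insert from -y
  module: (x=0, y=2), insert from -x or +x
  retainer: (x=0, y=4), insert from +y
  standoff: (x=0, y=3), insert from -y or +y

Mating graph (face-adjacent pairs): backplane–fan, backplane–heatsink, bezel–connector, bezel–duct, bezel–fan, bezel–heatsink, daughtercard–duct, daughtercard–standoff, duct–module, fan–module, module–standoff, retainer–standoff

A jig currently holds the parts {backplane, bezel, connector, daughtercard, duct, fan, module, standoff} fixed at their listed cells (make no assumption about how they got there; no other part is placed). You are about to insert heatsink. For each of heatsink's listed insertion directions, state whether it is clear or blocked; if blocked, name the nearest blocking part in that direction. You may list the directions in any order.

-y: clear

-y: ray from heatsink(1, 0) has no placed part ⇒ clear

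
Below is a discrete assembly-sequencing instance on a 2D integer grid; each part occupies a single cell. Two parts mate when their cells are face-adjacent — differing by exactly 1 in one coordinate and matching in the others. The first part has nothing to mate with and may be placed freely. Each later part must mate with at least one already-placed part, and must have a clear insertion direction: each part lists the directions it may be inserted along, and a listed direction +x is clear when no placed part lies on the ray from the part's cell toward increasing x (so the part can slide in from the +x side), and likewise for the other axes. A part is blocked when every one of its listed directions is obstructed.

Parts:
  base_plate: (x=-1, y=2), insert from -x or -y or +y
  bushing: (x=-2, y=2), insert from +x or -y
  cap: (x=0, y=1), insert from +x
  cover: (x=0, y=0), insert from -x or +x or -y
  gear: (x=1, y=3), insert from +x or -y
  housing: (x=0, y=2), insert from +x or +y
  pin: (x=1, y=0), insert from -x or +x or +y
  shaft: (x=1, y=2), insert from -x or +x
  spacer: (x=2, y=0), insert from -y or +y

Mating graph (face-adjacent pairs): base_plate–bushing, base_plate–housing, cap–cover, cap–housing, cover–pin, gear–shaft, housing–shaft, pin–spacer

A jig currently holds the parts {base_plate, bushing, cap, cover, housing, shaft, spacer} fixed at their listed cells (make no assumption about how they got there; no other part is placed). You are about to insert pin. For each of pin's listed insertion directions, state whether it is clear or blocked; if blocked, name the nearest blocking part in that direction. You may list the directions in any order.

+x: blocked by spacer; +y: blocked by shaft; -x: blocked by cover

-x: nearest on ray is cover@(0, 0) ⇒ blocked
+x: nearest on ray is spacer@(2, 0) ⇒ blocked
+y: nearest on ray is shaft@(1, 2) ⇒ blocked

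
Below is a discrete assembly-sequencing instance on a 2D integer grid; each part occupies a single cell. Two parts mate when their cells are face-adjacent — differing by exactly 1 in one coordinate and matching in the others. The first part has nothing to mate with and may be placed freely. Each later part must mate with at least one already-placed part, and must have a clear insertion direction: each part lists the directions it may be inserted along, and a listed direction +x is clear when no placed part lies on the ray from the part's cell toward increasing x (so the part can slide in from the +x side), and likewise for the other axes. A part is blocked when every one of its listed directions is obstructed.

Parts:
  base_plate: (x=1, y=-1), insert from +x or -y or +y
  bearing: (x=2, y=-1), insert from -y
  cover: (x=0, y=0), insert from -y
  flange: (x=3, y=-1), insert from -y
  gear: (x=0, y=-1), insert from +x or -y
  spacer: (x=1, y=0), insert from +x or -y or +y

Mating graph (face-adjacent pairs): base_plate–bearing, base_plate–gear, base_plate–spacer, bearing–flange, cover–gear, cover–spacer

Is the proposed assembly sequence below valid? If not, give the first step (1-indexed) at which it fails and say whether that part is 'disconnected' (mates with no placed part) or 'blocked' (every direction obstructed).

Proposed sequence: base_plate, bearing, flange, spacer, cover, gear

1. base_plate@(1, -1) [+x clear] — {base_plate}
2. bearing@(2, -1) [-y clear] — {base_plate, bearing}
3. flange@(3, -1) [-y clear] — {base_plate, bearing, flange}
4. spacer@(1, 0) [+x clear] — {base_plate, bearing, flange, spacer}
5. cover@(0, 0) [-y clear] — {base_plate, bearing, cover, flange, spacer}
6. gear@(0, -1) [-y clear] — {base_plate, bearing, cover, flange, gear, spacer}

Valid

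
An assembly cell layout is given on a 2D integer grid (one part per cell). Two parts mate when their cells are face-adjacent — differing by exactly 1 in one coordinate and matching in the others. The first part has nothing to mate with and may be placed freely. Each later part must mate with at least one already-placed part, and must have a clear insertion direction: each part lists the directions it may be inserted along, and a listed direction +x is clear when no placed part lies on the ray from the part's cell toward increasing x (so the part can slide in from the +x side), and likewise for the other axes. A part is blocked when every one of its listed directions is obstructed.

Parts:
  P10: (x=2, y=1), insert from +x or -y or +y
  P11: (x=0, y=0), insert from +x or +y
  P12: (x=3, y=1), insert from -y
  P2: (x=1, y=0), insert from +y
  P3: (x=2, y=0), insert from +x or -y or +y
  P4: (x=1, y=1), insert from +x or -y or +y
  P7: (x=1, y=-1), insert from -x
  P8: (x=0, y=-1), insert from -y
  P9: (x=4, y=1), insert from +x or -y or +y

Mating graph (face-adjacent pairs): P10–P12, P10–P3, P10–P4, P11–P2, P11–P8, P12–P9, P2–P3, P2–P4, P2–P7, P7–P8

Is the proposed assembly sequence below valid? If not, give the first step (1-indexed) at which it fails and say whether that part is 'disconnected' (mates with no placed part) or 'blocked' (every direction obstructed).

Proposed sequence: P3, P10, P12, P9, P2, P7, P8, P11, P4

1. P3@(2, 0) [+x clear] — {P3}
2. P10@(2, 1) [+x clear] — {P10, P3}
3. P12@(3, 1) [-y clear] — {P10, P12, P3}
4. P9@(4, 1) [+x clear] — {P10, P12, P3, P9}
5. P2@(1, 0) [+y clear] — {P10, P12, P2, P3, P9}
6. P7@(1, -1) [-x clear] — {P10, P12, P2, P3, P7, P9}
7. P8@(0, -1) [-y clear] — {P10, P12, P2, P3, P7, P8, P9}
8. P11@(0, 0) [+y clear] — {P10, P11, P12, P2, P3, P7, P8, P9}
9. P4@(1, 1) [+y clear] — {P10, P11, P12, P2, P3, P4, P7, P8, P9}

Valid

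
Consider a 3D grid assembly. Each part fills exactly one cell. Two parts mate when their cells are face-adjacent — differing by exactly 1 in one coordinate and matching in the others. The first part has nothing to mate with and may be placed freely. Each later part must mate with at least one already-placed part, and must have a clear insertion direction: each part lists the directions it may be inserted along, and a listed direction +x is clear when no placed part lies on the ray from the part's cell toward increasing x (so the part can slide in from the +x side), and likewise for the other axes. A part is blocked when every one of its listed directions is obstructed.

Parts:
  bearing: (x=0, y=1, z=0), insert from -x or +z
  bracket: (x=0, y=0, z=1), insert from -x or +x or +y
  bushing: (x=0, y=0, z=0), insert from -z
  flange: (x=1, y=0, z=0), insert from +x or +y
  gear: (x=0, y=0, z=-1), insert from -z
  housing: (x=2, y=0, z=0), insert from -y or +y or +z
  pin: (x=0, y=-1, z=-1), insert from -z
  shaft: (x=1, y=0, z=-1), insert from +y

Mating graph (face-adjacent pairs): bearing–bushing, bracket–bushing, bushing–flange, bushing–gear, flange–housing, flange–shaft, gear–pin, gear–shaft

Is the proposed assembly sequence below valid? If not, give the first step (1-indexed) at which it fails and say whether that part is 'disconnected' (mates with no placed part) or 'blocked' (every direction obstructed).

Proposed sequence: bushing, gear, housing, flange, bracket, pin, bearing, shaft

Invalid at step 3 (disconnected)

1. bushing@(0, 0, 0) [-z clear] — {bushing}
2. gear@(0, 0, -1) [-z clear] — {bushing, gear}
3. housing@(2, 0, 0) — no placed neighbour ⇒ disconnected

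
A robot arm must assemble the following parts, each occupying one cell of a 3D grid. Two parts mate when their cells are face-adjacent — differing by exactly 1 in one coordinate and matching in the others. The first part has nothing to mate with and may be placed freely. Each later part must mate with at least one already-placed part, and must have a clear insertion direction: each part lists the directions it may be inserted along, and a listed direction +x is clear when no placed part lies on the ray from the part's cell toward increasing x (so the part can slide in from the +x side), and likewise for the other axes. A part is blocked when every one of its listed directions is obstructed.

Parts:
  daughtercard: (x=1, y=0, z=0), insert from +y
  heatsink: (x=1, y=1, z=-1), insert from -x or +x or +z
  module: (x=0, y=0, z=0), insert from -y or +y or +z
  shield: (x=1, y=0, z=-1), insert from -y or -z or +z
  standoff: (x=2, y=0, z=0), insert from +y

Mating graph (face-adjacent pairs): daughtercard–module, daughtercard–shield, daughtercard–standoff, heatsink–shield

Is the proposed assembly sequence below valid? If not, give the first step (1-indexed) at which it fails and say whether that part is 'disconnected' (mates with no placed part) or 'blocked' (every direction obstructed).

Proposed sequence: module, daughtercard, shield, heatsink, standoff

1. module@(0, 0, 0) [-y clear] — {module}
2. daughtercard@(1, 0, 0) [+y clear] — {daughtercard, module}
3. shield@(1, 0, -1) [-y clear] — {daughtercard, module, shield}
4. heatsink@(1, 1, -1) [-x clear] — {daughtercard, heatsink, module, shield}
5. standoff@(2, 0, 0) [+y clear] — {daughtercard, heatsink, module, shield, standoff}

Valid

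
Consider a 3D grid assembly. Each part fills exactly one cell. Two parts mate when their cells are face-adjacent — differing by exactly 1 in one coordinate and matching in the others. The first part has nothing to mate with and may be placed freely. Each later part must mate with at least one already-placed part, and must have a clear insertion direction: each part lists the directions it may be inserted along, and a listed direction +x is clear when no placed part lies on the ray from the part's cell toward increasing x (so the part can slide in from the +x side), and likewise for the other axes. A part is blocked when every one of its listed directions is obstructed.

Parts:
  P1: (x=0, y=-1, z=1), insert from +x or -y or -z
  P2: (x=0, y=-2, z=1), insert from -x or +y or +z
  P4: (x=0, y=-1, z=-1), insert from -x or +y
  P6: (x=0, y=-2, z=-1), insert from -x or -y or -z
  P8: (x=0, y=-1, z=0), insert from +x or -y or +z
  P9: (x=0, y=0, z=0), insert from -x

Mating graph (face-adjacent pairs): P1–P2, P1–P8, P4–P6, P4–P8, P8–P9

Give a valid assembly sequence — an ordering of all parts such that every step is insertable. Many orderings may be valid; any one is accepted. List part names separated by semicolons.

1. P9@(0, 0, 0) [-x clear] — {P9}
2. P8@(0, -1, 0) [+x clear] — {P8, P9}
3. P4@(0, -1, -1) [-x clear] — {P4, P8, P9}
4. P6@(0, -2, -1) [-x clear] — {P4, P6, P8, P9}
5. P1@(0, -1, 1) [+x clear] — {P1, P4, P6, P8, P9}
6. P2@(0, -2, 1) [-x clear] — {P1, P2, P4, P6, P8, P9}

P9; P8; P4; P6; P1; P2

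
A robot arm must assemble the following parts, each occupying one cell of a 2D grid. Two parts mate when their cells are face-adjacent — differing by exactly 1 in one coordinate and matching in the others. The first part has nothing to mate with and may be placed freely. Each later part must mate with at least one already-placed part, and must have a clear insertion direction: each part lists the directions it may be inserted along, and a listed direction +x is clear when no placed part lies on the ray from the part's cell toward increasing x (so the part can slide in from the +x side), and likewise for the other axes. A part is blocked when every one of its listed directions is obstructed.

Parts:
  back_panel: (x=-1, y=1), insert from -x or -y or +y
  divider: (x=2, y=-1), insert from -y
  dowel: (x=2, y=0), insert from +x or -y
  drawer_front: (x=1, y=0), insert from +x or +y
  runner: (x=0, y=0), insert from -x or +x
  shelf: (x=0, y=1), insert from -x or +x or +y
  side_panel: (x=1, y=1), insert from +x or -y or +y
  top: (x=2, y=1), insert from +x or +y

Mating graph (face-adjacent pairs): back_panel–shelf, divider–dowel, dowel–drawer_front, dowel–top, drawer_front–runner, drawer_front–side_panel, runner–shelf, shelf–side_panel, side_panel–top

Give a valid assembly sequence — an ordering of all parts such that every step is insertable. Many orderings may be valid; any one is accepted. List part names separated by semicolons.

dowel; drawer_front; divider; top; runner; shelf; back_panel; side_panel

1. dowel@(2, 0) [+x clear] — {dowel}
2. drawer_front@(1, 0) [+y clear] — {dowel, drawer_front}
3. divider@(2, -1) [-y clear] — {divider, dowel, drawer_front}
4. top@(2, 1) [+x clear] — {divider, dowel, drawer_front, top}
5. runner@(0, 0) [-x clear] — {divider, dowel, drawer_front, runner, top}
6. shelf@(0, 1) [-x clear] — {divider, dowel, drawer_front, runner, shelf, top}
7. back_panel@(-1, 1) [-x clear] — {back_panel, divider, dowel, drawer_front, runner, shelf, top}
8. side_panel@(1, 1) [+y clear] — {back_panel, divider, dowel, drawer_front, runner, shelf, side_panel, top}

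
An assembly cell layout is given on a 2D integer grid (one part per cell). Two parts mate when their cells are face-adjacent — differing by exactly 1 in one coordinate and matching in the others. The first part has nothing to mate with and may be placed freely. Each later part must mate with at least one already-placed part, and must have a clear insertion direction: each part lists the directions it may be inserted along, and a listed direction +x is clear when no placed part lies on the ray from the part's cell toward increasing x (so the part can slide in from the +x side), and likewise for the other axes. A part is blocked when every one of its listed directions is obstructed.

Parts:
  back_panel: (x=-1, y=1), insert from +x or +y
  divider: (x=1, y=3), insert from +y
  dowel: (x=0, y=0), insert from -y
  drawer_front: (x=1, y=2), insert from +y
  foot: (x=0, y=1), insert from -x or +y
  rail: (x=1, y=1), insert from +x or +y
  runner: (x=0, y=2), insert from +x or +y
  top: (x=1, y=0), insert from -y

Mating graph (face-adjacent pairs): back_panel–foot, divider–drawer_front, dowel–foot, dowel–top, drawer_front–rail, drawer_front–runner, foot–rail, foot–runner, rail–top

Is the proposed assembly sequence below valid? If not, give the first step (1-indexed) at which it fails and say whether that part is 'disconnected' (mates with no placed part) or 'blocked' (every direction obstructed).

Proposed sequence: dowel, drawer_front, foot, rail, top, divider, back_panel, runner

Invalid at step 2 (disconnected)

1. dowel@(0, 0) [-y clear] — {dowel}
2. drawer_front@(1, 2) — no placed neighbour ⇒ disconnected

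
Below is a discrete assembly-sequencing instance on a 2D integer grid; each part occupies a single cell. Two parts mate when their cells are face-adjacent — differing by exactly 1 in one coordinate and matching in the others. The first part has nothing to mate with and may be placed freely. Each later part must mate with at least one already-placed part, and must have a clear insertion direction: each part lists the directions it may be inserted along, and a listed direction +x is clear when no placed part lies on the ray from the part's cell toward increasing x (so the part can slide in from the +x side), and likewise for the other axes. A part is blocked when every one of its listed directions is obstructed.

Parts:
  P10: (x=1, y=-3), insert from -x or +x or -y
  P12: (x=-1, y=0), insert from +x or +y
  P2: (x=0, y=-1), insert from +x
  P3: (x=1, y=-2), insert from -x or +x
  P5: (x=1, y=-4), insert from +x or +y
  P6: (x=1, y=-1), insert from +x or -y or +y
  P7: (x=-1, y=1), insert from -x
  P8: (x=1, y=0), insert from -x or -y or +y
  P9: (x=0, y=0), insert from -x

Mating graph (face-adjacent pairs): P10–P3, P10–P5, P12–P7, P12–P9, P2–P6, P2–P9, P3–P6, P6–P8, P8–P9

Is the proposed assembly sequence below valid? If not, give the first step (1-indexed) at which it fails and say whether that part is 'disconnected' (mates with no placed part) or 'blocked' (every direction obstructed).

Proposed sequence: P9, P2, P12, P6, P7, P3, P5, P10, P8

Invalid at step 7 (disconnected)

1. P9@(0, 0) [-x clear] — {P9}
2. P2@(0, -1) [+x clear] — {P2, P9}
3. P12@(-1, 0) [+y clear] — {P12, P2, P9}
4. P6@(1, -1) [+x clear] — {P12, P2, P6, P9}
5. P7@(-1, 1) [-x clear] — {P12, P2, P6, P7, P9}
6. P3@(1, -2) [-x clear] — {P12, P2, P3, P6, P7, P9}
7. P5@(1, -4) — no placed neighbour ⇒ disconnected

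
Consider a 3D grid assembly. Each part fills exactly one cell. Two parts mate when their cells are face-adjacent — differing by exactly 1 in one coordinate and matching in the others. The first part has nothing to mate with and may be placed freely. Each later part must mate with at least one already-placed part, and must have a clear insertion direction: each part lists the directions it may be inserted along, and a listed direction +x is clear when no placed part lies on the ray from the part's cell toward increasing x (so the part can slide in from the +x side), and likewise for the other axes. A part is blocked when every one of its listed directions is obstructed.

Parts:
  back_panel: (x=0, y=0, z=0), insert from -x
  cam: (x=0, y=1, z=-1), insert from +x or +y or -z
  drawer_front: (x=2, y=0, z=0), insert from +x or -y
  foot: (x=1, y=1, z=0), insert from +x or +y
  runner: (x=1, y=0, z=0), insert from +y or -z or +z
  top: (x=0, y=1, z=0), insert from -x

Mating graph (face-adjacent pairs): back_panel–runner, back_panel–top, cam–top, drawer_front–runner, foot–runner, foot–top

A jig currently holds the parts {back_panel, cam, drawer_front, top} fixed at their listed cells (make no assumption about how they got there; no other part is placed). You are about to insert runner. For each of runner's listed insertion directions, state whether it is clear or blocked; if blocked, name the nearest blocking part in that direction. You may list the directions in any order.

+y: clear; +z: clear; -z: clear

+y: ray from runner(1, 0, 0) has no placed part ⇒ clear
-z: ray from runner(1, 0, 0) has no placed part ⇒ clear
+z: ray from runner(1, 0, 0) has no placed part ⇒ clear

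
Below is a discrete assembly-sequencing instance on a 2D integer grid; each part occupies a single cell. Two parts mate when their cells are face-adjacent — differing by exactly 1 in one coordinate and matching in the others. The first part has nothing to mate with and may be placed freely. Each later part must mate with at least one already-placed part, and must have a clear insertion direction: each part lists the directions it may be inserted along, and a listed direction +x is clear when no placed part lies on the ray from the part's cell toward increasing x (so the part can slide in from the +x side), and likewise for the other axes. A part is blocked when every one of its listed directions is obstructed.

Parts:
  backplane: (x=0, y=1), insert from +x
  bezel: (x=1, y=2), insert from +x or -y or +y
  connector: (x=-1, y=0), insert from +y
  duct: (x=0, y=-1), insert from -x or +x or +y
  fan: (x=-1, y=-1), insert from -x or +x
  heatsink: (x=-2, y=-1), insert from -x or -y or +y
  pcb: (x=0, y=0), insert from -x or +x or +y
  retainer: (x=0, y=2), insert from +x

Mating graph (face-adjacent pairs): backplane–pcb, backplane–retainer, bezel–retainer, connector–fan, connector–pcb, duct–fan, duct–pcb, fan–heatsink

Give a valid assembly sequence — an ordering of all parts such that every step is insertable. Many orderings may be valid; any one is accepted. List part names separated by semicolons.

pcb; connector; fan; backplane; retainer; bezel; heatsink; duct

1. pcb@(0, 0) [-x clear] — {pcb}
2. connector@(-1, 0) [+y clear] — {connector, pcb}
3. fan@(-1, -1) [-x clear] — {connector, fan, pcb}
4. backplane@(0, 1) [+x clear] — {backplane, connector, fan, pcb}
5. retainer@(0, 2) [+x clear] — {backplane, connector, fan, pcb, retainer}
6. bezel@(1, 2) [+x clear] — {backplane, bezel, connector, fan, pcb, retainer}
7. heatsink@(-2, -1) [-x clear] — {backplane, bezel, connector, fan, heatsink, pcb, retainer}
8. duct@(0, -1) [+x clear] — {backplane, bezel, connector, duct, fan, heatsink, pcb, retainer}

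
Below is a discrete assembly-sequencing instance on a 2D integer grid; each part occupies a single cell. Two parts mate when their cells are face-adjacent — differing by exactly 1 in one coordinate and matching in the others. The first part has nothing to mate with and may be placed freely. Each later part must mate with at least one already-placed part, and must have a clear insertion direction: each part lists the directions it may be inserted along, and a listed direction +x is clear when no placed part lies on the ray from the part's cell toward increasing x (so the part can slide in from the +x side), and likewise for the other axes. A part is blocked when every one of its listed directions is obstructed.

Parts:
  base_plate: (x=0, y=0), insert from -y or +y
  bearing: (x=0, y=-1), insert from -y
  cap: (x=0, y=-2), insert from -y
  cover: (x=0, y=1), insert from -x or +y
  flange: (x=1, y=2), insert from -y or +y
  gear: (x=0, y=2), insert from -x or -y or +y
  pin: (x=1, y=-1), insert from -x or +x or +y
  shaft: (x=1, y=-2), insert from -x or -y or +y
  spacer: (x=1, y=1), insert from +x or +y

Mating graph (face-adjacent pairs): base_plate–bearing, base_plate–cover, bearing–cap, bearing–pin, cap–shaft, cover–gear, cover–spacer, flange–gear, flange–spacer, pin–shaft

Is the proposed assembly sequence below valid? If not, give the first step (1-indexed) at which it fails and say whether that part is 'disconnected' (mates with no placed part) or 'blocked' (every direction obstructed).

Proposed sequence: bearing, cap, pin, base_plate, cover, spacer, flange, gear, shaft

Valid

1. bearing@(0, -1) [-y clear] — {bearing}
2. cap@(0, -2) [-y clear] — {bearing, cap}
3. pin@(1, -1) [+x clear] — {bearing, cap, pin}
4. base_plate@(0, 0) [+y clear] — {base_plate, bearing, cap, pin}
5. cover@(0, 1) [-x clear] — {base_plate, bearing, cap, cover, pin}
6. spacer@(1, 1) [+x clear] — {base_plate, bearing, cap, cover, pin, spacer}
7. flange@(1, 2) [+y clear] — {base_plate, bearing, cap, cover, flange, pin, spacer}
8. gear@(0, 2) [-x clear] — {base_plate, bearing, cap, cover, flange, gear, pin, spacer}
9. shaft@(1, -2) [-y clear] — {base_plate, bearing, cap, cover, flange, gear, pin, shaft, spacer}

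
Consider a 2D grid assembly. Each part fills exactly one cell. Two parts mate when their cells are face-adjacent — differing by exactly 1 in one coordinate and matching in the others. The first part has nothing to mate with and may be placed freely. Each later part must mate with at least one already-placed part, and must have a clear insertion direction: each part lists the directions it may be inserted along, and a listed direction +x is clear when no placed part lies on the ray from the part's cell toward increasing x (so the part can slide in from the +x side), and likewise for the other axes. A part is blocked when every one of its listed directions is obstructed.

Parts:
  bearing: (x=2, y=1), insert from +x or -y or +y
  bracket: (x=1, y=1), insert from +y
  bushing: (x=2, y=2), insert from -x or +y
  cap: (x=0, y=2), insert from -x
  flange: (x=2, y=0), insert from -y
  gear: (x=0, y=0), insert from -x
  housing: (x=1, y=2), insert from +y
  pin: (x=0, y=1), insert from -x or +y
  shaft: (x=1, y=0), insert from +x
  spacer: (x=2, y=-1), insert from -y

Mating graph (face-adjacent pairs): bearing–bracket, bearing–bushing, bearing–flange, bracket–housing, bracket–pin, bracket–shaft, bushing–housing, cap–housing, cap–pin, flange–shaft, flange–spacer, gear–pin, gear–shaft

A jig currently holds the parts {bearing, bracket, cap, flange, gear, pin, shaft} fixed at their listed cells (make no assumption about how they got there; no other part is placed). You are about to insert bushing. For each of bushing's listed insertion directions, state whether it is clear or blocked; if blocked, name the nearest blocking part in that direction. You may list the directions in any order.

-x: nearest on ray is cap@(0, 2) ⇒ blocked
+y: ray from bushing(2, 2) has no placed part ⇒ clear

+y: clear; -x: blocked by cap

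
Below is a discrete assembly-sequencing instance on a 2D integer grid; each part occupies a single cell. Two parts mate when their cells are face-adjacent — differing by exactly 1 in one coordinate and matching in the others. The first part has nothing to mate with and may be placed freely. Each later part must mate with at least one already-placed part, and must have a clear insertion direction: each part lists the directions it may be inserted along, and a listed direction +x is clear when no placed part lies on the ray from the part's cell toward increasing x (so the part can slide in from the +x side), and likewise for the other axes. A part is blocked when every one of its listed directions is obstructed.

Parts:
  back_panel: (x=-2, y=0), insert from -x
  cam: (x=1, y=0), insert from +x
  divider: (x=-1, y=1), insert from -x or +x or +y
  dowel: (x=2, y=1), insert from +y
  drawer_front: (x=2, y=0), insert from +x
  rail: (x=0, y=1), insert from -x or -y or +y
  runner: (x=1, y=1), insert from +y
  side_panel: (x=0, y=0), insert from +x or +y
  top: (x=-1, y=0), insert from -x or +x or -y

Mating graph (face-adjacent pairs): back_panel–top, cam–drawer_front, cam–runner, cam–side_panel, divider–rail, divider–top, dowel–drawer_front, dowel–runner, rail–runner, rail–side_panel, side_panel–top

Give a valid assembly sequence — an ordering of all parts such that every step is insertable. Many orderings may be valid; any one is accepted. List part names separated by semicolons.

1. back_panel@(-2, 0) [-x clear] — {back_panel}
2. top@(-1, 0) [+x clear] — {back_panel, top}
3. side_panel@(0, 0) [+x clear] — {back_panel, side_panel, top}
4. rail@(0, 1) [-x clear] — {back_panel, rail, side_panel, top}
5. cam@(1, 0) [+x clear] — {back_panel, cam, rail, side_panel, top}
6. drawer_front@(2, 0) [+x clear] — {back_panel, cam, drawer_front, rail, side_panel, top}
7. dowel@(2, 1) [+y clear] — {back_panel, cam, dowel, drawer_front, rail, side_panel, top}
8. divider@(-1, 1) [-x clear] — {back_panel, cam, divider, dowel, drawer_front, rail, side_panel, top}
9. runner@(1, 1) [+y clear] — {back_panel, cam, divider, dowel, drawer_front, rail, runner, side_panel, top}

back_panel; top; side_panel; rail; cam; drawer_front; dowel; divider; runner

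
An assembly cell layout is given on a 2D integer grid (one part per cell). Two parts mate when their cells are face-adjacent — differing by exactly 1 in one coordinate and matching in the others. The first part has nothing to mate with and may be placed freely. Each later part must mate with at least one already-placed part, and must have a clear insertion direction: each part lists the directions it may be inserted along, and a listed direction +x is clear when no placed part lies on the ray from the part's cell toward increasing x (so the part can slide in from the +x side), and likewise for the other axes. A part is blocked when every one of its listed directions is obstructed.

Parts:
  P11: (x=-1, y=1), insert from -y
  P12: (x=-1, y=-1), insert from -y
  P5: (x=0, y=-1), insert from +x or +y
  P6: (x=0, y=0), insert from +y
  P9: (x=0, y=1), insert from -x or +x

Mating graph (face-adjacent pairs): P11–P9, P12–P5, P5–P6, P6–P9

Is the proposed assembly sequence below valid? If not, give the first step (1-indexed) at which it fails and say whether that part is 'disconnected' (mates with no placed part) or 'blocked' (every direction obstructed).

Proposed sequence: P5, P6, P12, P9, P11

1. P5@(0, -1) [+x clear] — {P5}
2. P6@(0, 0) [+y clear] — {P5, P6}
3. P12@(-1, -1) [-y clear] — {P12, P5, P6}
4. P9@(0, 1) [-x clear] — {P12, P5, P6, P9}
5. P11@(-1, 1) — -y all obstructed ⇒ blocked

Invalid at step 5 (blocked)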